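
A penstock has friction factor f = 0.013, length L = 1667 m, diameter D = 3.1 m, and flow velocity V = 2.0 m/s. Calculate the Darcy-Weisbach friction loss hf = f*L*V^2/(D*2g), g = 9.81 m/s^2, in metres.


hf = 0.013 * 1667 * 2.0^2 / (3.1 * 2 * 9.81) = 1.4252 m


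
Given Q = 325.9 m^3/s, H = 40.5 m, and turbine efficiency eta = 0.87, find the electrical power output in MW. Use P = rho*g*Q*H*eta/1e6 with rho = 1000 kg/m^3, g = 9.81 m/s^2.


P = 1000 * 9.81 * 325.9 * 40.5 * 0.87 / 1e6 = 112.6491 MW


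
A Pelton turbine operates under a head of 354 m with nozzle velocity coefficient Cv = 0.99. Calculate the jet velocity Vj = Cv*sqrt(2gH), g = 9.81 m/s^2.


Vj = 0.99 * sqrt(2*9.81*354) = 82.5062 m/s


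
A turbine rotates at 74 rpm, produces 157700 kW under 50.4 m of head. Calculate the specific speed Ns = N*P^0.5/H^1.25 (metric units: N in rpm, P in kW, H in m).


Ns = 74 * 157700^0.5 / 50.4^1.25 = 218.8313


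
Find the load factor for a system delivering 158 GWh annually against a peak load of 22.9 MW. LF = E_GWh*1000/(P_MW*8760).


LF = 158 * 1000 / (22.9 * 8760) = 0.7876


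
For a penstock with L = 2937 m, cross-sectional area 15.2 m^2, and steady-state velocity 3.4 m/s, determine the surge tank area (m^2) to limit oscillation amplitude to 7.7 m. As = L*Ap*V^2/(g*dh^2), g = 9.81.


As = 2937 * 15.2 * 3.4^2 / (9.81 * 7.7^2) = 887.2682 m^2


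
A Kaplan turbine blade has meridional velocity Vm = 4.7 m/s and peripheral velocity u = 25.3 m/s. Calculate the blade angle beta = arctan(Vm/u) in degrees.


beta = arctan(4.7 / 25.3) = 10.5239 degrees


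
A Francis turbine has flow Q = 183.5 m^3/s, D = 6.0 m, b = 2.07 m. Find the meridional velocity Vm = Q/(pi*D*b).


Vm = 183.5 / (pi * 6.0 * 2.07) = 4.7029 m/s


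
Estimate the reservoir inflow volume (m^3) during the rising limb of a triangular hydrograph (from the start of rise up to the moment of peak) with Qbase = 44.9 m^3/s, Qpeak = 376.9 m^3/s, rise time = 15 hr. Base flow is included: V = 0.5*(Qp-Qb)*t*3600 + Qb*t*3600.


V = 0.5*(376.9 - 44.9)*15*3600 + 44.9*15*3600 = 1.1389e+07 m^3


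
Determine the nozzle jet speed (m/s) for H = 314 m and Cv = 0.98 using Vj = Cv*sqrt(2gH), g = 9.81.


Vj = 0.98 * sqrt(2*9.81*314) = 76.9202 m/s


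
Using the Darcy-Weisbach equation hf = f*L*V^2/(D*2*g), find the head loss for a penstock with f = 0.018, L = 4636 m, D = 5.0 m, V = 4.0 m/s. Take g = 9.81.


hf = 0.018 * 4636 * 4.0^2 / (5.0 * 2 * 9.81) = 13.6103 m


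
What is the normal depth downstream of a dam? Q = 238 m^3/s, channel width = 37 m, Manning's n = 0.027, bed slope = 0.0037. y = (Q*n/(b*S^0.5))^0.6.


y = (238 * 0.027 / (37 * 0.0037^0.5))^0.6 = 1.8766 m


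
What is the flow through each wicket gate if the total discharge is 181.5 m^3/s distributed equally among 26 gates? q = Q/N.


q = 181.5 / 26 = 6.9808 m^3/s


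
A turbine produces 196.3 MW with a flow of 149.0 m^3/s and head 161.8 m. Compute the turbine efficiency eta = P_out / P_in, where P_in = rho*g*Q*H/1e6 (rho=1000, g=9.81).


P_in = 1000 * 9.81 * 149.0 * 161.8 / 1e6 = 236.5014 MW
eta = 196.3 / 236.5014 = 0.8300


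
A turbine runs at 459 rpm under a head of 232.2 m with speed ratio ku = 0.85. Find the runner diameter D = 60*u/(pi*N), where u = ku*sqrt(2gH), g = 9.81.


u = 0.85 * sqrt(2*9.81*232.2) = 57.3719 m/s
D = 60 * 57.3719 / (pi * 459) = 2.3872 m


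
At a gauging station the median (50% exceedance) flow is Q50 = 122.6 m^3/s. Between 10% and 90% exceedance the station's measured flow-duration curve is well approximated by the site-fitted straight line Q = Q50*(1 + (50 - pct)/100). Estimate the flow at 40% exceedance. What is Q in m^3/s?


Q = 122.6 * (1 + (50 - 40)/100) = 134.8600 m^3/s


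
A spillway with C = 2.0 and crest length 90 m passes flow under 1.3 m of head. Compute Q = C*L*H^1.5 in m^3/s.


Q = 2.0 * 90 * 1.3^1.5 = 266.8010 m^3/s


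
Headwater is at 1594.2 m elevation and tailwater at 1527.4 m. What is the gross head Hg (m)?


Hg = 1594.2 - 1527.4 = 66.8000 m


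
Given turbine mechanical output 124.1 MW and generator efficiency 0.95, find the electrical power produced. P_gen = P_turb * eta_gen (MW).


P_gen = 124.1 * 0.95 = 117.8950 MW


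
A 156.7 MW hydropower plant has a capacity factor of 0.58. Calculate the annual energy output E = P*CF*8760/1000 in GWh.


E = 156.7 * 0.58 * 8760 / 1000 = 796.1614 GWh


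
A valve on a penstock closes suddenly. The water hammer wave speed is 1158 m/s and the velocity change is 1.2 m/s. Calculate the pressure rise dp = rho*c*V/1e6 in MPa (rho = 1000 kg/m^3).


dp = 1000 * 1158 * 1.2 / 1e6 = 1.3896 MPa


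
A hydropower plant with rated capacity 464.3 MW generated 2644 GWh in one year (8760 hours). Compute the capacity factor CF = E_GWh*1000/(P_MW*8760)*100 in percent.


CF = 2644 * 1000 / (464.3 * 8760) * 100 = 65.0068 %


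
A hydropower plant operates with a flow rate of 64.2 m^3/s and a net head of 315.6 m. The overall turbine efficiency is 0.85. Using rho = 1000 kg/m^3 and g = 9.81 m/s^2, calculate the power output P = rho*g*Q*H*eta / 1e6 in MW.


P = 1000 * 9.81 * 64.2 * 315.6 * 0.85 / 1e6 = 168.9507 MW


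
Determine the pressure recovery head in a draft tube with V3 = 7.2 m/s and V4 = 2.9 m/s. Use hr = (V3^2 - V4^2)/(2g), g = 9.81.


hr = (7.2^2 - 2.9^2) / (2*9.81) = 2.2136 m


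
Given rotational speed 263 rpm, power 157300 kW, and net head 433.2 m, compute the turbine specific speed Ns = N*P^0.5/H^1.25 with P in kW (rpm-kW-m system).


Ns = 263 * 157300^0.5 / 433.2^1.25 = 52.7788


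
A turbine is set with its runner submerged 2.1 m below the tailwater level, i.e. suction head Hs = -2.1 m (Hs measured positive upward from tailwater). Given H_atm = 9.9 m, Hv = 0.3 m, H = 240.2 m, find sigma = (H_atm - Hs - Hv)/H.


sigma = (9.9 - (-2.1) - 0.3) / 240.2 = 0.0487


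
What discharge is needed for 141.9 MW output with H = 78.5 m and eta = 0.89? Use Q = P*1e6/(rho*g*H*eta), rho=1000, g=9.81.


Q = 141.9 * 1e6 / (1000 * 9.81 * 78.5 * 0.89) = 207.0397 m^3/s


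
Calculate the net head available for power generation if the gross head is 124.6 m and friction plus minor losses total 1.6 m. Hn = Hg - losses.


Hn = 124.6 - 1.6 = 123.0000 m


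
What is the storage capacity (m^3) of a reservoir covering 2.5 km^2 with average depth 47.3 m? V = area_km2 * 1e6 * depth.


V = 2.5 * 1e6 * 47.3 = 1.1825e+08 m^3


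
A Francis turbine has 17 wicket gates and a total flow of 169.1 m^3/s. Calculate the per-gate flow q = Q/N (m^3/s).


q = 169.1 / 17 = 9.9471 m^3/s


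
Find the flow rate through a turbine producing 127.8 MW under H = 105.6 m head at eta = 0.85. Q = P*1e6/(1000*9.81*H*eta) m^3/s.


Q = 127.8 * 1e6 / (1000 * 9.81 * 105.6 * 0.85) = 145.1373 m^3/s


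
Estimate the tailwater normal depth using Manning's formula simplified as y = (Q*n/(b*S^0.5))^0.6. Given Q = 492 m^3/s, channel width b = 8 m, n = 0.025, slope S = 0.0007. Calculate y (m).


y = (492 * 0.025 / (8 * 0.0007^0.5))^0.6 = 11.4435 m


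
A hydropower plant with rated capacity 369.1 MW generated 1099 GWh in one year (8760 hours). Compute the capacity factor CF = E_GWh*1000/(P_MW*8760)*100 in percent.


CF = 1099 * 1000 / (369.1 * 8760) * 100 = 33.9899 %


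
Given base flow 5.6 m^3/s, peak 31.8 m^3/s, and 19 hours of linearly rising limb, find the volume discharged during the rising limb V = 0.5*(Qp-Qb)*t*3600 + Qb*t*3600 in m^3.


V = 0.5*(31.8 - 5.6)*19*3600 + 5.6*19*3600 = 1.2791e+06 m^3


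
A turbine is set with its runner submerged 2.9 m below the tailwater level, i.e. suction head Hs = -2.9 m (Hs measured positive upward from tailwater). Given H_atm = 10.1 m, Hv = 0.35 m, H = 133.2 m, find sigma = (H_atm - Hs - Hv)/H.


sigma = (10.1 - (-2.9) - 0.35) / 133.2 = 0.0950


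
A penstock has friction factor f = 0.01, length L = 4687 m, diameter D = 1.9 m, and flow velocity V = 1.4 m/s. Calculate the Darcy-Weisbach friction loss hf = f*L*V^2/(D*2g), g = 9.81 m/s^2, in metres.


hf = 0.01 * 4687 * 1.4^2 / (1.9 * 2 * 9.81) = 2.4643 m


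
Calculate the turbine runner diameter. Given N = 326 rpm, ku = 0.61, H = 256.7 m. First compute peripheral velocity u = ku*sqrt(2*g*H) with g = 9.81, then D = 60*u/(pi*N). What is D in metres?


u = 0.61 * sqrt(2*9.81*256.7) = 43.2905 m/s
D = 60 * 43.2905 / (pi * 326) = 2.5362 m


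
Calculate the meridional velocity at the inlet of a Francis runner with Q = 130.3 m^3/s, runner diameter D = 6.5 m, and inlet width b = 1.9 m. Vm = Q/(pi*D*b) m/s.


Vm = 130.3 / (pi * 6.5 * 1.9) = 3.3584 m/s


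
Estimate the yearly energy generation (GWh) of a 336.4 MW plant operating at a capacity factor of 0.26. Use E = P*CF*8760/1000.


E = 336.4 * 0.26 * 8760 / 1000 = 766.1846 GWh


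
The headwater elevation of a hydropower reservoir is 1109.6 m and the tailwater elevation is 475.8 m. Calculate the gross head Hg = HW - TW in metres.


Hg = 1109.6 - 475.8 = 633.8000 m


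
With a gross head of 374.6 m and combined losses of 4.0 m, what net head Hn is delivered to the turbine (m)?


Hn = 374.6 - 4.0 = 370.6000 m


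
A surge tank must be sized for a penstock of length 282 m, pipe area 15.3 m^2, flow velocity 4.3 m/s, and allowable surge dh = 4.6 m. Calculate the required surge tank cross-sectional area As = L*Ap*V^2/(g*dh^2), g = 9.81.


As = 282 * 15.3 * 4.3^2 / (9.81 * 4.6^2) = 384.3198 m^2


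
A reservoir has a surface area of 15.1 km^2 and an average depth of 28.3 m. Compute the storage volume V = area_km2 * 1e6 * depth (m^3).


V = 15.1 * 1e6 * 28.3 = 4.2733e+08 m^3


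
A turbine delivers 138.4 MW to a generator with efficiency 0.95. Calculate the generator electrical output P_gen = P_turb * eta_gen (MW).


P_gen = 138.4 * 0.95 = 131.4800 MW


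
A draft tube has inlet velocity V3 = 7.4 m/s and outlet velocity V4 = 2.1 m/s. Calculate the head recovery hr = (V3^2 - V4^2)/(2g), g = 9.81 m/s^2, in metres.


hr = (7.4^2 - 2.1^2) / (2*9.81) = 2.5663 m


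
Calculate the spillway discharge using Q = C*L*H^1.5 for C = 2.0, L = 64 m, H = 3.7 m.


Q = 2.0 * 64 * 3.7^1.5 = 910.9878 m^3/s


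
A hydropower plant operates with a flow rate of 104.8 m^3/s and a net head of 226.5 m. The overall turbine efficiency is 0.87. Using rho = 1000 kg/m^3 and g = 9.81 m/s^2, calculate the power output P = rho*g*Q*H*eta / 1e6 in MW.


P = 1000 * 9.81 * 104.8 * 226.5 * 0.87 / 1e6 = 202.5899 MW


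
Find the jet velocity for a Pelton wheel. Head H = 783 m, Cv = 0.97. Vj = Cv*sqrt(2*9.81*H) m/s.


Vj = 0.97 * sqrt(2*9.81*783) = 120.2270 m/s


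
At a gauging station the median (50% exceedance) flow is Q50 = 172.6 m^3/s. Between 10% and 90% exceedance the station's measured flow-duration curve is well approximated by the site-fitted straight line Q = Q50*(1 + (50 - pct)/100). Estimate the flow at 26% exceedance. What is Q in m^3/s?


Q = 172.6 * (1 + (50 - 26)/100) = 214.0240 m^3/s


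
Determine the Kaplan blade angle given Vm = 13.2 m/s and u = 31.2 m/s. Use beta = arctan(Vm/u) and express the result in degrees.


beta = arctan(13.2 / 31.2) = 22.9321 degrees


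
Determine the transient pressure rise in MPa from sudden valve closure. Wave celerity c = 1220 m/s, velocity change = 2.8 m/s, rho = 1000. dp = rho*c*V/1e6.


dp = 1000 * 1220 * 2.8 / 1e6 = 3.4160 MPa


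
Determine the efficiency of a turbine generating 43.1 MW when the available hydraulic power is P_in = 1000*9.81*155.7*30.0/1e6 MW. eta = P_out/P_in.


P_in = 1000 * 9.81 * 155.7 * 30.0 / 1e6 = 45.8225 MW
eta = 43.1 / 45.8225 = 0.9406


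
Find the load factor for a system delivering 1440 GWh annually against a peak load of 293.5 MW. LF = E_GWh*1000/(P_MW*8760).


LF = 1440 * 1000 / (293.5 * 8760) = 0.5601


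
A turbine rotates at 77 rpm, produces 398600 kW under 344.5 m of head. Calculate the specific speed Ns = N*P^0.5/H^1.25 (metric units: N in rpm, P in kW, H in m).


Ns = 77 * 398600^0.5 / 344.5^1.25 = 32.7546


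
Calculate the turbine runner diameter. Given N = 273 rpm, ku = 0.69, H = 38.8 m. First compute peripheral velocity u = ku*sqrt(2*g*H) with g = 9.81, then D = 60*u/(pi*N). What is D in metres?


u = 0.69 * sqrt(2*9.81*38.8) = 19.0377 m/s
D = 60 * 19.0377 / (pi * 273) = 1.3318 m


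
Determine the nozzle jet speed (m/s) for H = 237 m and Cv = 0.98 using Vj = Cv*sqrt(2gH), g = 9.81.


Vj = 0.98 * sqrt(2*9.81*237) = 66.8267 m/s


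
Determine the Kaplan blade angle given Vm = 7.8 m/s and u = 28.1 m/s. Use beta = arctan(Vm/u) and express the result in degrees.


beta = arctan(7.8 / 28.1) = 15.5136 degrees


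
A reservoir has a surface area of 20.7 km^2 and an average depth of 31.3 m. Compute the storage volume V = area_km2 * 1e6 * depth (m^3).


V = 20.7 * 1e6 * 31.3 = 6.4791e+08 m^3


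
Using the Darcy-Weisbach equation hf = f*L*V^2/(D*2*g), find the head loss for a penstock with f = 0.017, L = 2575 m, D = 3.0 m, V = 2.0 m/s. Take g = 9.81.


hf = 0.017 * 2575 * 2.0^2 / (3.0 * 2 * 9.81) = 2.9749 m


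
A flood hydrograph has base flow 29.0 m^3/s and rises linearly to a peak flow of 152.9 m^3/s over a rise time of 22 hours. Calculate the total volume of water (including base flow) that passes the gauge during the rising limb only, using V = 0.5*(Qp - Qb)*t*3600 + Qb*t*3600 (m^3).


V = 0.5*(152.9 - 29.0)*22*3600 + 29.0*22*3600 = 7.2032e+06 m^3


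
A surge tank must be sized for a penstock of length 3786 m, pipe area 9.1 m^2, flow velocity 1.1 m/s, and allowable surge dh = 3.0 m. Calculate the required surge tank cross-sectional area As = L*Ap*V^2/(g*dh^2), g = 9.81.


As = 3786 * 9.1 * 1.1^2 / (9.81 * 3.0^2) = 472.1672 m^2


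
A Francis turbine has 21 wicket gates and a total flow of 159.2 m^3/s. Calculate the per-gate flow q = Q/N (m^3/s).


q = 159.2 / 21 = 7.5810 m^3/s


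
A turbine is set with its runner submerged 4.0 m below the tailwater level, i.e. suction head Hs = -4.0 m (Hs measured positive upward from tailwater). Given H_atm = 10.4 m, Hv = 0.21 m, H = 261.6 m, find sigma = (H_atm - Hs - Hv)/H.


sigma = (10.4 - (-4.0) - 0.21) / 261.6 = 0.0542


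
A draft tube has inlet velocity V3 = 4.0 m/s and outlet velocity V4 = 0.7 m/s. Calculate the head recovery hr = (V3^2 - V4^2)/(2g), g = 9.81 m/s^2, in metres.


hr = (4.0^2 - 0.7^2) / (2*9.81) = 0.7905 m


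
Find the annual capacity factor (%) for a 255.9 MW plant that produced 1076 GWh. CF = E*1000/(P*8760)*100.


CF = 1076 * 1000 / (255.9 * 8760) * 100 = 47.9996 %


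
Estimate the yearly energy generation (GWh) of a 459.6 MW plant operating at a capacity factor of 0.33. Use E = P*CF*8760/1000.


E = 459.6 * 0.33 * 8760 / 1000 = 1328.6117 GWh


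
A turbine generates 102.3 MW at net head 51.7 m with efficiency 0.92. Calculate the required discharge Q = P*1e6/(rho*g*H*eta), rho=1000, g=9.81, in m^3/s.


Q = 102.3 * 1e6 / (1000 * 9.81 * 51.7 * 0.92) = 219.2443 m^3/s


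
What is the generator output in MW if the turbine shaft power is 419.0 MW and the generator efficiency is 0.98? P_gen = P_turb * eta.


P_gen = 419.0 * 0.98 = 410.6200 MW


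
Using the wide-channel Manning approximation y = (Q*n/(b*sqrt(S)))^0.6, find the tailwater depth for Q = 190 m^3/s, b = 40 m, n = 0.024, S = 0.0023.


y = (190 * 0.024 / (40 * 0.0023^0.5))^0.6 = 1.6812 m


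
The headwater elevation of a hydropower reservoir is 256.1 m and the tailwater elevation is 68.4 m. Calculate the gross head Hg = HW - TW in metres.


Hg = 256.1 - 68.4 = 187.7000 m


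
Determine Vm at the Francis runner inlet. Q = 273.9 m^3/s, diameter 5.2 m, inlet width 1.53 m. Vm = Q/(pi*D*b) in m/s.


Vm = 273.9 / (pi * 5.2 * 1.53) = 10.9584 m/s


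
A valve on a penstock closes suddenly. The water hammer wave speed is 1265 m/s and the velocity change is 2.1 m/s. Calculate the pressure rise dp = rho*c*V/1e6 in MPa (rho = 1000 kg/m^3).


dp = 1000 * 1265 * 2.1 / 1e6 = 2.6565 MPa


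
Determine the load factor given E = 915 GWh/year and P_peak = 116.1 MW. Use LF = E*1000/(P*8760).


LF = 915 * 1000 / (116.1 * 8760) = 0.8997


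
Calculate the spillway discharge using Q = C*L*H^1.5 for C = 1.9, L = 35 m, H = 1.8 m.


Q = 1.9 * 35 * 1.8^1.5 = 160.5944 m^3/s


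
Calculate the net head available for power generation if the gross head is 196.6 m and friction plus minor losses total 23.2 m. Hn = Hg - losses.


Hn = 196.6 - 23.2 = 173.4000 m


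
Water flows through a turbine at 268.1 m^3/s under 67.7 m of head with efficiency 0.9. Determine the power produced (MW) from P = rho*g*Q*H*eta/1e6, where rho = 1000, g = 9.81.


P = 1000 * 9.81 * 268.1 * 67.7 * 0.9 / 1e6 = 160.2496 MW


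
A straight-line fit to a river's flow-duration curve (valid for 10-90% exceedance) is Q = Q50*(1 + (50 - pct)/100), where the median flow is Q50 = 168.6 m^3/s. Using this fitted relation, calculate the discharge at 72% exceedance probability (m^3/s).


Q = 168.6 * (1 + (50 - 72)/100) = 131.5080 m^3/s


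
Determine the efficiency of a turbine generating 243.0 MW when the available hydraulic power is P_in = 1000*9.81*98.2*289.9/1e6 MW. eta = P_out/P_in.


P_in = 1000 * 9.81 * 98.2 * 289.9 / 1e6 = 279.2728 MW
eta = 243.0 / 279.2728 = 0.8701


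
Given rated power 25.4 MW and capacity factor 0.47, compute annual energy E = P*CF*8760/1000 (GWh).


E = 25.4 * 0.47 * 8760 / 1000 = 104.5769 GWh


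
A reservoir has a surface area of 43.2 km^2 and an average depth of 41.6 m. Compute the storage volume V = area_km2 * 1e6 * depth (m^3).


V = 43.2 * 1e6 * 41.6 = 1.7971e+09 m^3


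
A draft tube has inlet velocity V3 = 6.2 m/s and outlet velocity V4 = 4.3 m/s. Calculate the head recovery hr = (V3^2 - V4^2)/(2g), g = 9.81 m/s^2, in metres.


hr = (6.2^2 - 4.3^2) / (2*9.81) = 1.0168 m


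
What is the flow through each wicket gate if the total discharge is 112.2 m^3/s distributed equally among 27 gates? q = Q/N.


q = 112.2 / 27 = 4.1556 m^3/s


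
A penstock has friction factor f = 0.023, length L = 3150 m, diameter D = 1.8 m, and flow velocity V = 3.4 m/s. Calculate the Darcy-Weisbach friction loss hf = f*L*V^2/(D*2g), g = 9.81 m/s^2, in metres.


hf = 0.023 * 3150 * 3.4^2 / (1.8 * 2 * 9.81) = 23.7151 m


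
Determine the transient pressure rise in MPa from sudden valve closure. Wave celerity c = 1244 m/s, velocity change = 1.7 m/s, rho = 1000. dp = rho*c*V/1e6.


dp = 1000 * 1244 * 1.7 / 1e6 = 2.1148 MPa


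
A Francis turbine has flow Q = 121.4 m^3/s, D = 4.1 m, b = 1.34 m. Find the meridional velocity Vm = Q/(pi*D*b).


Vm = 121.4 / (pi * 4.1 * 1.34) = 7.0336 m/s


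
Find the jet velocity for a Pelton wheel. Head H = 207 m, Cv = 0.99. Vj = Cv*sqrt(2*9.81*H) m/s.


Vj = 0.99 * sqrt(2*9.81*207) = 63.0914 m/s


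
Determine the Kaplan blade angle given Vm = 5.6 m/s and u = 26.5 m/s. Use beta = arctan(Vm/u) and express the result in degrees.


beta = arctan(5.6 / 26.5) = 11.9322 degrees


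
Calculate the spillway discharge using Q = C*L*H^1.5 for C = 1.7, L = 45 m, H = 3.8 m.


Q = 1.7 * 45 * 3.8^1.5 = 566.6786 m^3/s


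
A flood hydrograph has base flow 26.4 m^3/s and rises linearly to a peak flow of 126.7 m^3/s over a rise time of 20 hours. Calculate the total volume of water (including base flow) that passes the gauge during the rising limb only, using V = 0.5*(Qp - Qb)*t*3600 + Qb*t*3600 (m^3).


V = 0.5*(126.7 - 26.4)*20*3600 + 26.4*20*3600 = 5.5116e+06 m^3


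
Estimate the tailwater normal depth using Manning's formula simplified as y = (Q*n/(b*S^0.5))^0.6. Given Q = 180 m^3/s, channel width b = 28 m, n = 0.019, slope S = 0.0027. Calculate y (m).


y = (180 * 0.019 / (28 * 0.0027^0.5))^0.6 = 1.6700 m


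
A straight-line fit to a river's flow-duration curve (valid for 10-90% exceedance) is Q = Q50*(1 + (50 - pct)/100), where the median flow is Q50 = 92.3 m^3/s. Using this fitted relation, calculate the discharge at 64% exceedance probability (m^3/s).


Q = 92.3 * (1 + (50 - 64)/100) = 79.3780 m^3/s


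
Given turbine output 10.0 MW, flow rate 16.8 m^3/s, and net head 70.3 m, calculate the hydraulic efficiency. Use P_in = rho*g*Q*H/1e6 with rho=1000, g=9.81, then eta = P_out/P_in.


P_in = 1000 * 9.81 * 16.8 * 70.3 / 1e6 = 11.5860 MW
eta = 10.0 / 11.5860 = 0.8631


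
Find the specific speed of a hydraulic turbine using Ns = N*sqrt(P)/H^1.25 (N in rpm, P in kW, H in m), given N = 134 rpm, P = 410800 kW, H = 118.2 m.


Ns = 134 * 410800^0.5 / 118.2^1.25 = 220.3678


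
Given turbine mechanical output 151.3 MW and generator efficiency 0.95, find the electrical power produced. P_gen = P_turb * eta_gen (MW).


P_gen = 151.3 * 0.95 = 143.7350 MW


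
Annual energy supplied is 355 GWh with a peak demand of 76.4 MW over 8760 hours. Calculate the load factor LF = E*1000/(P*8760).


LF = 355 * 1000 / (76.4 * 8760) = 0.5304


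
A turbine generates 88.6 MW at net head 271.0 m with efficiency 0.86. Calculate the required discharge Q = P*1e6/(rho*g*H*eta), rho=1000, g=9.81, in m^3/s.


Q = 88.6 * 1e6 / (1000 * 9.81 * 271.0 * 0.86) = 38.7523 m^3/s


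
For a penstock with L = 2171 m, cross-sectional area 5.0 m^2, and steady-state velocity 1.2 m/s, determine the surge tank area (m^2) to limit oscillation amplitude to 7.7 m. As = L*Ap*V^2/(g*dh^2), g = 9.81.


As = 2171 * 5.0 * 1.2^2 / (9.81 * 7.7^2) = 26.8746 m^2


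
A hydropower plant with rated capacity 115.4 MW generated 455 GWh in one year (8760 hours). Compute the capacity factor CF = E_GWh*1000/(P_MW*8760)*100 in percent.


CF = 455 * 1000 / (115.4 * 8760) * 100 = 45.0092 %


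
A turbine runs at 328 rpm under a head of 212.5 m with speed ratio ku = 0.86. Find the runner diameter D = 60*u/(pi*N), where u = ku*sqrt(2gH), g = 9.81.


u = 0.86 * sqrt(2*9.81*212.5) = 55.5300 m/s
D = 60 * 55.5300 / (pi * 328) = 3.2334 m


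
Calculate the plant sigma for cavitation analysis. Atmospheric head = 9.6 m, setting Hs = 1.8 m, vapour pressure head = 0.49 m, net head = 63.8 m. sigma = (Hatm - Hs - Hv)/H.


sigma = (9.6 - 1.8 - 0.49) / 63.8 = 0.1146


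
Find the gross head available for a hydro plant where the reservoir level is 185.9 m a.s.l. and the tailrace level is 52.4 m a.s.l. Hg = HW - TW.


Hg = 185.9 - 52.4 = 133.5000 m


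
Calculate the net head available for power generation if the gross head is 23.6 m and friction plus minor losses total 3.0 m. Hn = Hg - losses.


Hn = 23.6 - 3.0 = 20.6000 m


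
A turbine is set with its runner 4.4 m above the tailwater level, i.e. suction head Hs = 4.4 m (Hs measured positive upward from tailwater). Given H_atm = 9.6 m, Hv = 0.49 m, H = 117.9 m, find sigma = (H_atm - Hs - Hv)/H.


sigma = (9.6 - 4.4 - 0.49) / 117.9 = 0.0399


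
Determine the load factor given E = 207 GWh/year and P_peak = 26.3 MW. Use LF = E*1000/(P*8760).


LF = 207 * 1000 / (26.3 * 8760) = 0.8985


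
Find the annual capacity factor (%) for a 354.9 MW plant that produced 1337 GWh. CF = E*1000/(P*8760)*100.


CF = 1337 * 1000 / (354.9 * 8760) * 100 = 43.0052 %


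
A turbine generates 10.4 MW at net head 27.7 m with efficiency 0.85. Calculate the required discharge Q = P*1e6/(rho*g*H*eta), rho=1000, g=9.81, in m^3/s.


Q = 10.4 * 1e6 / (1000 * 9.81 * 27.7 * 0.85) = 45.0262 m^3/s


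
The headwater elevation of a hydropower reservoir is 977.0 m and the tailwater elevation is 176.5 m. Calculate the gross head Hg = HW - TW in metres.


Hg = 977.0 - 176.5 = 800.5000 m


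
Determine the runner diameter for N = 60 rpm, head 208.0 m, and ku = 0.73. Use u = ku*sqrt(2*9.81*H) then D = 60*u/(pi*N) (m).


u = 0.73 * sqrt(2*9.81*208.0) = 46.6341 m/s
D = 60 * 46.6341 / (pi * 60) = 14.8441 m


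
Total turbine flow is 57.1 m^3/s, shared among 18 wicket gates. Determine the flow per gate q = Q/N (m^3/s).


q = 57.1 / 18 = 3.1722 m^3/s


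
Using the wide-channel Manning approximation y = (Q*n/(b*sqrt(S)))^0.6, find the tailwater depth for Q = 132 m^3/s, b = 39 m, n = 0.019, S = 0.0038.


y = (132 * 0.019 / (39 * 0.0038^0.5))^0.6 = 1.0257 m


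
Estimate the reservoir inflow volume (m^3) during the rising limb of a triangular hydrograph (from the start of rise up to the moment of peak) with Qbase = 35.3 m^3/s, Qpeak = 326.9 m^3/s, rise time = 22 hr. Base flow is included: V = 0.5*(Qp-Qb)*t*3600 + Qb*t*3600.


V = 0.5*(326.9 - 35.3)*22*3600 + 35.3*22*3600 = 1.4343e+07 m^3


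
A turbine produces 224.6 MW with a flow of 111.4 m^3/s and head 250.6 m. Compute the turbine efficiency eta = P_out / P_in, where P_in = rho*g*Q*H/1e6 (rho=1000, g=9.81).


P_in = 1000 * 9.81 * 111.4 * 250.6 / 1e6 = 273.8642 MW
eta = 224.6 / 273.8642 = 0.8201


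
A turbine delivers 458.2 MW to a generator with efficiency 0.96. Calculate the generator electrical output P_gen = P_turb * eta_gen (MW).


P_gen = 458.2 * 0.96 = 439.8720 MW


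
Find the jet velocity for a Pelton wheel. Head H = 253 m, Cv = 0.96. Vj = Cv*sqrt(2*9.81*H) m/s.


Vj = 0.96 * sqrt(2*9.81*253) = 67.6365 m/s


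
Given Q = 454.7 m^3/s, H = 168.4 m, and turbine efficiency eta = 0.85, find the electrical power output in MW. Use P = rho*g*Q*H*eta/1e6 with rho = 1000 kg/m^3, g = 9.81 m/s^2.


P = 1000 * 9.81 * 454.7 * 168.4 * 0.85 / 1e6 = 638.4913 MW


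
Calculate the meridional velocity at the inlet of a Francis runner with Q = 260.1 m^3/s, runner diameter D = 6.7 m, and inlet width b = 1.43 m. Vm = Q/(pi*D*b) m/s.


Vm = 260.1 / (pi * 6.7 * 1.43) = 8.6413 m/s


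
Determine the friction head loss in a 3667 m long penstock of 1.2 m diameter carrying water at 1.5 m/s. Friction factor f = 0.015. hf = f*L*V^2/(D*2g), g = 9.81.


hf = 0.015 * 3667 * 1.5^2 / (1.2 * 2 * 9.81) = 5.2566 m


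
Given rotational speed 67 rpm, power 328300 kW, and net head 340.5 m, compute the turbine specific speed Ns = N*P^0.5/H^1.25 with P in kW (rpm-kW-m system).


Ns = 67 * 328300^0.5 / 340.5^1.25 = 26.2460


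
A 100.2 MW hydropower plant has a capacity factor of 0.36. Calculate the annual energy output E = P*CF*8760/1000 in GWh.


E = 100.2 * 0.36 * 8760 / 1000 = 315.9907 GWh


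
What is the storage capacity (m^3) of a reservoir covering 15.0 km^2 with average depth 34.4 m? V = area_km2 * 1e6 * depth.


V = 15.0 * 1e6 * 34.4 = 5.1600e+08 m^3


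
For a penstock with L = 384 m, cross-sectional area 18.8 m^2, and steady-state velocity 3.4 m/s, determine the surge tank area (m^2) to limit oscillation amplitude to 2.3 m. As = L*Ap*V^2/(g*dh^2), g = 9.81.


As = 384 * 18.8 * 3.4^2 / (9.81 * 2.3^2) = 1608.1340 m^2


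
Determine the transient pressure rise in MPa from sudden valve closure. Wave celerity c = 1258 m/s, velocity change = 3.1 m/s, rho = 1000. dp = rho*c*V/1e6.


dp = 1000 * 1258 * 3.1 / 1e6 = 3.8998 MPa


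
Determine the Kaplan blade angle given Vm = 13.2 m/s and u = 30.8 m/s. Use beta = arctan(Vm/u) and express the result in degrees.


beta = arctan(13.2 / 30.8) = 23.1986 degrees


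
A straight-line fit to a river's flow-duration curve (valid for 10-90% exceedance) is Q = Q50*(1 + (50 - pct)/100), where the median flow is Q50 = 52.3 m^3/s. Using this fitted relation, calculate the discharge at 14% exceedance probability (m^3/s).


Q = 52.3 * (1 + (50 - 14)/100) = 71.1280 m^3/s


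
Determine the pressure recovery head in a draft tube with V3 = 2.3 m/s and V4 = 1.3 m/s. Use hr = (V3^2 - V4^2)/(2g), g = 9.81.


hr = (2.3^2 - 1.3^2) / (2*9.81) = 0.1835 m


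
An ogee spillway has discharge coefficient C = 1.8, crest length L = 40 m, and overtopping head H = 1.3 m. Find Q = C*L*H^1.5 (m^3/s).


Q = 1.8 * 40 * 1.3^1.5 = 106.7204 m^3/s


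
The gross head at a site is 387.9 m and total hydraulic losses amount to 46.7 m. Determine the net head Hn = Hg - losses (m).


Hn = 387.9 - 46.7 = 341.2000 m


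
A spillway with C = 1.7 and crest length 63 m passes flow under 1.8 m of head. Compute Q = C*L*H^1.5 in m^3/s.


Q = 1.7 * 63 * 1.8^1.5 = 258.6415 m^3/s


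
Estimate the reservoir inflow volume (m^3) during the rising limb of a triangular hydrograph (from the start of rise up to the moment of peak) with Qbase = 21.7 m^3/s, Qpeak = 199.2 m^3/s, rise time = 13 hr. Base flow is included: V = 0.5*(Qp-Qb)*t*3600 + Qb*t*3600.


V = 0.5*(199.2 - 21.7)*13*3600 + 21.7*13*3600 = 5.1691e+06 m^3


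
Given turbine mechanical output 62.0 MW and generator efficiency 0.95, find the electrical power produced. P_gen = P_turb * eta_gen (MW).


P_gen = 62.0 * 0.95 = 58.9000 MW


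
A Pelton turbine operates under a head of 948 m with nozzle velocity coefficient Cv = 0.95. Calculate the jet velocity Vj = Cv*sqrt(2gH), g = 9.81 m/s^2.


Vj = 0.95 * sqrt(2*9.81*948) = 129.5619 m/s


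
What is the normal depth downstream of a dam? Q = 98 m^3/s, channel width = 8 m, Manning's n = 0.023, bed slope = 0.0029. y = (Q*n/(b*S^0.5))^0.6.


y = (98 * 0.023 / (8 * 0.0029^0.5))^0.6 = 2.6990 m


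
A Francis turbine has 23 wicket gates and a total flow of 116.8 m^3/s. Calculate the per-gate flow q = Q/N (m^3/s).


q = 116.8 / 23 = 5.0783 m^3/s


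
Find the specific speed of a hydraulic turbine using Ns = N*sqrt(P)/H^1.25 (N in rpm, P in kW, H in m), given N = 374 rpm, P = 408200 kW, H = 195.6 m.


Ns = 374 * 408200^0.5 / 195.6^1.25 = 326.6608


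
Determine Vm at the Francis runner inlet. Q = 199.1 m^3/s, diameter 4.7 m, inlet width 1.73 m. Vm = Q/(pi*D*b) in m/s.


Vm = 199.1 / (pi * 4.7 * 1.73) = 7.7943 m/s


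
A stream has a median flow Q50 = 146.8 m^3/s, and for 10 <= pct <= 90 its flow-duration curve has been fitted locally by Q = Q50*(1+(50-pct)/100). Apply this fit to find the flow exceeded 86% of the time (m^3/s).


Q = 146.8 * (1 + (50 - 86)/100) = 93.9520 m^3/s


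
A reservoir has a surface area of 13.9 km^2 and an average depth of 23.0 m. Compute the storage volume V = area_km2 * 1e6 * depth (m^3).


V = 13.9 * 1e6 * 23.0 = 3.1970e+08 m^3


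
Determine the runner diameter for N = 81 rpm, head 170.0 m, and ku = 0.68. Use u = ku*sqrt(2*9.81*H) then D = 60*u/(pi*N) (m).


u = 0.68 * sqrt(2*9.81*170.0) = 39.2720 m/s
D = 60 * 39.2720 / (pi * 81) = 9.2597 m


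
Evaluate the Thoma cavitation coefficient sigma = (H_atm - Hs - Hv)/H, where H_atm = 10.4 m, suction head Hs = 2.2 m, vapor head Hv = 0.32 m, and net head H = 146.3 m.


sigma = (10.4 - 2.2 - 0.32) / 146.3 = 0.0539


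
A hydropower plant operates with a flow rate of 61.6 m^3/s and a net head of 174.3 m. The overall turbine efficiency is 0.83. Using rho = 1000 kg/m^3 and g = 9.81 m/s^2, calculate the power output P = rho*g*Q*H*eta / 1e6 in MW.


P = 1000 * 9.81 * 61.6 * 174.3 * 0.83 / 1e6 = 87.4229 MW


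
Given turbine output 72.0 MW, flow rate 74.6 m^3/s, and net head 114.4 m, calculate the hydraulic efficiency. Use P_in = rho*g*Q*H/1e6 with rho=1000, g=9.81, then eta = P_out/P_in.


P_in = 1000 * 9.81 * 74.6 * 114.4 / 1e6 = 83.7209 MW
eta = 72.0 / 83.7209 = 0.8600


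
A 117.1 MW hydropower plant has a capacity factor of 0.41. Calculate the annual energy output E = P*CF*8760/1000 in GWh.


E = 117.1 * 0.41 * 8760 / 1000 = 420.5764 GWh


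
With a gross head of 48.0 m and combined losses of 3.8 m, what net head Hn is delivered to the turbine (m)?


Hn = 48.0 - 3.8 = 44.2000 m


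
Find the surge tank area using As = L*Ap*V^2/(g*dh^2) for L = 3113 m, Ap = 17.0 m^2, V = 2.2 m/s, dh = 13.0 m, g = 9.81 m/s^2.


As = 3113 * 17.0 * 2.2^2 / (9.81 * 13.0^2) = 154.4962 m^2


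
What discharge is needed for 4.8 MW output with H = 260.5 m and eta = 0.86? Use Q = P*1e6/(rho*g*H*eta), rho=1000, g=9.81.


Q = 4.8 * 1e6 / (1000 * 9.81 * 260.5 * 0.86) = 2.1841 m^3/s


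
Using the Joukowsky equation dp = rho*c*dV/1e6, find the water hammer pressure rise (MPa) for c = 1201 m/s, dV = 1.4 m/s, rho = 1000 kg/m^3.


dp = 1000 * 1201 * 1.4 / 1e6 = 1.6814 MPa


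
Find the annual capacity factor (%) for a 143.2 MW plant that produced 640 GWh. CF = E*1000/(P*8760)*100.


CF = 640 * 1000 / (143.2 * 8760) * 100 = 51.0191 %


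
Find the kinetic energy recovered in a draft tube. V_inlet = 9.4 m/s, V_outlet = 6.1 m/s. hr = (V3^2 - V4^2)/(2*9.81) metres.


hr = (9.4^2 - 6.1^2) / (2*9.81) = 2.6070 m


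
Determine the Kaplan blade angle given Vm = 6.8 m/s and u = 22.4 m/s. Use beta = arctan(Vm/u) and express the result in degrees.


beta = arctan(6.8 / 22.4) = 16.8868 degrees


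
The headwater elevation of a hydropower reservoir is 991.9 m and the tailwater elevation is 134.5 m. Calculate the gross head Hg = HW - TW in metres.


Hg = 991.9 - 134.5 = 857.4000 m


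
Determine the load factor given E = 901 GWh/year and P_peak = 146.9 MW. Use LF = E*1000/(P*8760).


LF = 901 * 1000 / (146.9 * 8760) = 0.7002


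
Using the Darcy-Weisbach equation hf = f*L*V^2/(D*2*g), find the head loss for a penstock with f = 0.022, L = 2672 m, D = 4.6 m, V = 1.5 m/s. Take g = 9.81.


hf = 0.022 * 2672 * 1.5^2 / (4.6 * 2 * 9.81) = 1.4655 m


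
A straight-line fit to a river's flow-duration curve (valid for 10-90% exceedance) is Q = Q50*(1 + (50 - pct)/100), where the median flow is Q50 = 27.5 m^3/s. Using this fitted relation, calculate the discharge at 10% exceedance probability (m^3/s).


Q = 27.5 * (1 + (50 - 10)/100) = 38.5000 m^3/s


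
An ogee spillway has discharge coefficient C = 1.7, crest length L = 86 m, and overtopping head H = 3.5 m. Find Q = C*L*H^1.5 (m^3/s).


Q = 1.7 * 86 * 3.5^1.5 = 957.3030 m^3/s


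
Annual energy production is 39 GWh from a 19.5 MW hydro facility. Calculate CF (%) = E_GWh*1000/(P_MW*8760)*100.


CF = 39 * 1000 / (19.5 * 8760) * 100 = 22.8311 %


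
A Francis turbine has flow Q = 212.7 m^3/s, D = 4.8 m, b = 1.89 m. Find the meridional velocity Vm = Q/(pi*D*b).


Vm = 212.7 / (pi * 4.8 * 1.89) = 7.4630 m/s


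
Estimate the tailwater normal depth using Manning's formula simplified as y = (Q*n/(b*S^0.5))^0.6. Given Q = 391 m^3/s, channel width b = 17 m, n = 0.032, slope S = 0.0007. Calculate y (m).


y = (391 * 0.032 / (17 * 0.0007^0.5))^0.6 = 7.3552 m


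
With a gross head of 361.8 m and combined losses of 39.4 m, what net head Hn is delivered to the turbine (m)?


Hn = 361.8 - 39.4 = 322.4000 m


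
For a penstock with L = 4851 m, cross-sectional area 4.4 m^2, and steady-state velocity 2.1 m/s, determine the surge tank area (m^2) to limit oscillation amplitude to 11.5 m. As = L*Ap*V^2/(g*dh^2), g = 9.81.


As = 4851 * 4.4 * 2.1^2 / (9.81 * 11.5^2) = 72.5534 m^2


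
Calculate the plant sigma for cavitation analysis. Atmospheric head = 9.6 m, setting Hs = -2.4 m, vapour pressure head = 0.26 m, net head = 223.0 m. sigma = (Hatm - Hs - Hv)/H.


sigma = (9.6 - (-2.4) - 0.26) / 223.0 = 0.0526


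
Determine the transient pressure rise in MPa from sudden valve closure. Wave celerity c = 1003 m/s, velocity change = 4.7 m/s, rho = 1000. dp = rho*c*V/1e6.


dp = 1000 * 1003 * 4.7 / 1e6 = 4.7141 MPa


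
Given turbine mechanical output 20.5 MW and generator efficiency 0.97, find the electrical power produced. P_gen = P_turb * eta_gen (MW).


P_gen = 20.5 * 0.97 = 19.8850 MW


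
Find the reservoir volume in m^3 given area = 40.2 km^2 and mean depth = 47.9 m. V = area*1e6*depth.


V = 40.2 * 1e6 * 47.9 = 1.9256e+09 m^3


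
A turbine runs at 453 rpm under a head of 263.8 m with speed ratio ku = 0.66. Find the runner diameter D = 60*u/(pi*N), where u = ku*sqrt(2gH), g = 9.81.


u = 0.66 * sqrt(2*9.81*263.8) = 47.4822 m/s
D = 60 * 47.4822 / (pi * 453) = 2.0019 m


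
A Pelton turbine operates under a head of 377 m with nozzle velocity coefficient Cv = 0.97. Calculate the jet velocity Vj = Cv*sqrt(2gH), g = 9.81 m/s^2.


Vj = 0.97 * sqrt(2*9.81*377) = 83.4242 m/s


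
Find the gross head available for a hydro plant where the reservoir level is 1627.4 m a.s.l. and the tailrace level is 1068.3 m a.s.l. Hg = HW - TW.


Hg = 1627.4 - 1068.3 = 559.1000 m


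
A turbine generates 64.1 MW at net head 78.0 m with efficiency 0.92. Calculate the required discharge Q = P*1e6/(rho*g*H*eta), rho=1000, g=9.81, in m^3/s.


Q = 64.1 * 1e6 / (1000 * 9.81 * 78.0 * 0.92) = 91.0556 m^3/s


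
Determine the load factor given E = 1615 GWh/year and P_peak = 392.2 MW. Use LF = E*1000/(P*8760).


LF = 1615 * 1000 / (392.2 * 8760) = 0.4701


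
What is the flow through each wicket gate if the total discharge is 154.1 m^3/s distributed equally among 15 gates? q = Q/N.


q = 154.1 / 15 = 10.2733 m^3/s


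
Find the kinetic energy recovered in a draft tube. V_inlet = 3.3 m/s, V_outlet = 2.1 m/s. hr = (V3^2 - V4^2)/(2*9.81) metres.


hr = (3.3^2 - 2.1^2) / (2*9.81) = 0.3303 m


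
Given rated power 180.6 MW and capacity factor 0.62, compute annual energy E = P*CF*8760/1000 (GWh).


E = 180.6 * 0.62 * 8760 / 1000 = 980.8747 GWh


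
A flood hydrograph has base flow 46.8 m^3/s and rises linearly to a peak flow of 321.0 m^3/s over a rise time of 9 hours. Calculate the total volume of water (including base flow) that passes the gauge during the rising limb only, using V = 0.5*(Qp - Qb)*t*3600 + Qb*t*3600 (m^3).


V = 0.5*(321.0 - 46.8)*9*3600 + 46.8*9*3600 = 5.9584e+06 m^3


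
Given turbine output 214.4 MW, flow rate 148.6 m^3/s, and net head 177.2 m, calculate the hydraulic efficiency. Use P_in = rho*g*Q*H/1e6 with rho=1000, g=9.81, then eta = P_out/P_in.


P_in = 1000 * 9.81 * 148.6 * 177.2 / 1e6 = 258.3161 MW
eta = 214.4 / 258.3161 = 0.8300


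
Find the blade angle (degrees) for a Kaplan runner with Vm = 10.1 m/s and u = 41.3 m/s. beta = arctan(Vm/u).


beta = arctan(10.1 / 41.3) = 13.7421 degrees


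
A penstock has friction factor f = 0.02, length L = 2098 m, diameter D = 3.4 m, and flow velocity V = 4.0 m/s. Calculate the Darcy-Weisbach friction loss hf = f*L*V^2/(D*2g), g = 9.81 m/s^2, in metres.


hf = 0.02 * 2098 * 4.0^2 / (3.4 * 2 * 9.81) = 10.0642 m


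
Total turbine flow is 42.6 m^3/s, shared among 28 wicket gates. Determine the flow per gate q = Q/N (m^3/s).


q = 42.6 / 28 = 1.5214 m^3/s


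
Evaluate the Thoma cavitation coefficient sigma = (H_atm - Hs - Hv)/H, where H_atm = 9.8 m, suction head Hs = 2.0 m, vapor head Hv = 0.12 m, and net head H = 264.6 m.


sigma = (9.8 - 2.0 - 0.12) / 264.6 = 0.0290


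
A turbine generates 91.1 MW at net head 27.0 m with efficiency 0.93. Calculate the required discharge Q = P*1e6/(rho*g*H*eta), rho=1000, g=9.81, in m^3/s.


Q = 91.1 * 1e6 / (1000 * 9.81 * 27.0 * 0.93) = 369.8304 m^3/s


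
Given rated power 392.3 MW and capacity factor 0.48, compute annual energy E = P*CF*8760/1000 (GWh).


E = 392.3 * 0.48 * 8760 / 1000 = 1649.5430 GWh


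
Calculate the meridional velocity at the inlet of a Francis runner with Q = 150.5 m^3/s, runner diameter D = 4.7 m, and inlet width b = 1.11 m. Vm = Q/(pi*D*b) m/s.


Vm = 150.5 / (pi * 4.7 * 1.11) = 9.1826 m/s


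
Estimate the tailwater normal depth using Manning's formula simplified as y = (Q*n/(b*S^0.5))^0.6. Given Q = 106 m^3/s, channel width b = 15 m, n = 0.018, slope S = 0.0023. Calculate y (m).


y = (106 * 0.018 / (15 * 0.0023^0.5))^0.6 = 1.7955 m


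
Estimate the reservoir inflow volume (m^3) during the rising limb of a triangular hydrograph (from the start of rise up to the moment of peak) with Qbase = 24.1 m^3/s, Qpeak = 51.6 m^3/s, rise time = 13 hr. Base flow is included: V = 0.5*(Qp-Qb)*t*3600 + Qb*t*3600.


V = 0.5*(51.6 - 24.1)*13*3600 + 24.1*13*3600 = 1.7714e+06 m^3


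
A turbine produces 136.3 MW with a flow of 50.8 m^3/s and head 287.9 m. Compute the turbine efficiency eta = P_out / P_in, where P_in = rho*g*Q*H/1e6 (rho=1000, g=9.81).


P_in = 1000 * 9.81 * 50.8 * 287.9 / 1e6 = 143.4744 MW
eta = 136.3 / 143.4744 = 0.9500
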